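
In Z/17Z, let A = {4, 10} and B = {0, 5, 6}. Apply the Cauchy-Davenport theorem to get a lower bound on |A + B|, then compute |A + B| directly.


Cauchy-Davenport: |A + B| ≥ min(p, |A| + |B| - 1) for A, B nonempty in Z/pZ.
|A| = 2, |B| = 3, p = 17.
CD lower bound = min(17, 2 + 3 - 1) = min(17, 4) = 4.
Compute A + B mod 17 directly:
a = 4: 4+0=4, 4+5=9, 4+6=10
a = 10: 10+0=10, 10+5=15, 10+6=16
A + B = {4, 9, 10, 15, 16}, so |A + B| = 5.
Verify: 5 ≥ 4? Yes ✓.

CD lower bound = 4, actual |A + B| = 5.


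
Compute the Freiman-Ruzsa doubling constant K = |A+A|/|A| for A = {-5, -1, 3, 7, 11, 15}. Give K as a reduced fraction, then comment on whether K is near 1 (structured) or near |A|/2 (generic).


|A| = 6.
Compute A + A by enumerating all 36 pairs.
A + A = {-10, -6, -2, 2, 6, 10, 14, 18, 22, 26, 30}, so |A + A| = 11.
K = |A + A| / |A| = 11/6 (already in lowest terms) ≈ 1.8333.
Reference: AP of size 6 gives K = 11/6 ≈ 1.8333; a fully generic set of size 6 gives K ≈ 3.5000.

|A| = 6, |A + A| = 11, K = 11/6.


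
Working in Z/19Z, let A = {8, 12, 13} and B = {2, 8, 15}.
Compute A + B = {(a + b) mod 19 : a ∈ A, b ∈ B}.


Work in Z/19Z: reduce every sum a + b modulo 19.
Enumerate all 9 pairs:
a = 8: 8+2=10, 8+8=16, 8+15=4
a = 12: 12+2=14, 12+8=1, 12+15=8
a = 13: 13+2=15, 13+8=2, 13+15=9
Distinct residues collected: {1, 2, 4, 8, 9, 10, 14, 15, 16}
|A + B| = 9 (out of 19 total residues).

A + B = {1, 2, 4, 8, 9, 10, 14, 15, 16}


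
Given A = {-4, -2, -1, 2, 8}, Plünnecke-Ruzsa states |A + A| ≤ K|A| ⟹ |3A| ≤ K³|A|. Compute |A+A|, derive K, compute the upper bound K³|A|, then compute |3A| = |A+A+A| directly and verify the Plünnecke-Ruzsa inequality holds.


|A| = 5.
Step 1: Compute A + A by enumerating all 25 pairs.
A + A = {-8, -6, -5, -4, -3, -2, 0, 1, 4, 6, 7, 10, 16}, so |A + A| = 13.
Step 2: Doubling constant K = |A + A|/|A| = 13/5 = 13/5 ≈ 2.6000.
Step 3: Plünnecke-Ruzsa gives |3A| ≤ K³·|A| = (2.6000)³ · 5 ≈ 87.8800.
Step 4: Compute 3A = A + A + A directly by enumerating all triples (a,b,c) ∈ A³; |3A| = 24.
Step 5: Check 24 ≤ 87.8800? Yes ✓.

K = 13/5, Plünnecke-Ruzsa bound K³|A| ≈ 87.8800, |3A| = 24, inequality holds.


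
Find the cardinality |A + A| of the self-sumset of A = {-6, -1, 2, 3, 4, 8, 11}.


A + A = {a + a' : a, a' ∈ A}; |A| = 7.
General bounds: 2|A| - 1 ≤ |A + A| ≤ |A|(|A|+1)/2, i.e. 13 ≤ |A + A| ≤ 28.
Lower bound 2|A|-1 is attained iff A is an arithmetic progression.
Enumerate sums a + a' for a ≤ a' (symmetric, so this suffices):
a = -6: -6+-6=-12, -6+-1=-7, -6+2=-4, -6+3=-3, -6+4=-2, -6+8=2, -6+11=5
a = -1: -1+-1=-2, -1+2=1, -1+3=2, -1+4=3, -1+8=7, -1+11=10
a = 2: 2+2=4, 2+3=5, 2+4=6, 2+8=10, 2+11=13
a = 3: 3+3=6, 3+4=7, 3+8=11, 3+11=14
a = 4: 4+4=8, 4+8=12, 4+11=15
a = 8: 8+8=16, 8+11=19
a = 11: 11+11=22
Distinct sums: {-12, -7, -4, -3, -2, 1, 2, 3, 4, 5, 6, 7, 8, 10, 11, 12, 13, 14, 15, 16, 19, 22}
|A + A| = 22

|A + A| = 22


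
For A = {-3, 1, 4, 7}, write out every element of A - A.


A - A = {a - a' : a, a' ∈ A}.
Compute a - a' for each ordered pair (a, a'):
a = -3: -3--3=0, -3-1=-4, -3-4=-7, -3-7=-10
a = 1: 1--3=4, 1-1=0, 1-4=-3, 1-7=-6
a = 4: 4--3=7, 4-1=3, 4-4=0, 4-7=-3
a = 7: 7--3=10, 7-1=6, 7-4=3, 7-7=0
Collecting distinct values (and noting 0 appears from a-a):
A - A = {-10, -7, -6, -4, -3, 0, 3, 4, 6, 7, 10}
|A - A| = 11

A - A = {-10, -7, -6, -4, -3, 0, 3, 4, 6, 7, 10}


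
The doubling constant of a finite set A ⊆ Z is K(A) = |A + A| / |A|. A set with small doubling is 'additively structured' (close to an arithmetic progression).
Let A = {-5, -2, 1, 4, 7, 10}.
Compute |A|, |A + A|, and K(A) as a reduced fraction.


|A| = 6.
Compute A + A by enumerating all 36 pairs.
A + A = {-10, -7, -4, -1, 2, 5, 8, 11, 14, 17, 20}, so |A + A| = 11.
K = |A + A| / |A| = 11/6 (already in lowest terms) ≈ 1.8333.
Reference: AP of size 6 gives K = 11/6 ≈ 1.8333; a fully generic set of size 6 gives K ≈ 3.5000.

|A| = 6, |A + A| = 11, K = 11/6.


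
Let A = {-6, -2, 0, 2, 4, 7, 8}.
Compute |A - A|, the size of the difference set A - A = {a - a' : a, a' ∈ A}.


A - A = {a - a' : a, a' ∈ A}; |A| = 7.
Bounds: 2|A|-1 ≤ |A - A| ≤ |A|² - |A| + 1, i.e. 13 ≤ |A - A| ≤ 43.
Note: 0 ∈ A - A always (from a - a). The set is symmetric: if d ∈ A - A then -d ∈ A - A.
Enumerate nonzero differences d = a - a' with a > a' (then include -d):
Positive differences: {1, 2, 3, 4, 5, 6, 7, 8, 9, 10, 13, 14}
Full difference set: {0} ∪ (positive diffs) ∪ (negative diffs).
|A - A| = 1 + 2·12 = 25 (matches direct enumeration: 25).

|A - A| = 25


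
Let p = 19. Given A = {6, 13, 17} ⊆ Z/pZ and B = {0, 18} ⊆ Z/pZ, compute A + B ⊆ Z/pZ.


Work in Z/19Z: reduce every sum a + b modulo 19.
Enumerate all 6 pairs:
a = 6: 6+0=6, 6+18=5
a = 13: 13+0=13, 13+18=12
a = 17: 17+0=17, 17+18=16
Distinct residues collected: {5, 6, 12, 13, 16, 17}
|A + B| = 6 (out of 19 total residues).

A + B = {5, 6, 12, 13, 16, 17}


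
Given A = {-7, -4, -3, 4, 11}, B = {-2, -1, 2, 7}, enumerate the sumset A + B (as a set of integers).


A + B = {a + b : a ∈ A, b ∈ B}.
Enumerate all |A|·|B| = 5·4 = 20 pairs (a, b) and collect distinct sums.
a = -7: -7+-2=-9, -7+-1=-8, -7+2=-5, -7+7=0
a = -4: -4+-2=-6, -4+-1=-5, -4+2=-2, -4+7=3
a = -3: -3+-2=-5, -3+-1=-4, -3+2=-1, -3+7=4
a = 4: 4+-2=2, 4+-1=3, 4+2=6, 4+7=11
a = 11: 11+-2=9, 11+-1=10, 11+2=13, 11+7=18
Collecting distinct sums: A + B = {-9, -8, -6, -5, -4, -2, -1, 0, 2, 3, 4, 6, 9, 10, 11, 13, 18}
|A + B| = 17

A + B = {-9, -8, -6, -5, -4, -2, -1, 0, 2, 3, 4, 6, 9, 10, 11, 13, 18}


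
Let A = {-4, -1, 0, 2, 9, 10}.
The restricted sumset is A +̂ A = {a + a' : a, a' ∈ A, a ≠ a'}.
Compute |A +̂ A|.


Restricted sumset: A +̂ A = {a + a' : a ∈ A, a' ∈ A, a ≠ a'}.
Equivalently, take A + A and drop any sum 2a that is achievable ONLY as a + a for a ∈ A (i.e. sums representable only with equal summands).
Enumerate pairs (a, a') with a < a' (symmetric, so each unordered pair gives one sum; this covers all a ≠ a'):
  -4 + -1 = -5
  -4 + 0 = -4
  -4 + 2 = -2
  -4 + 9 = 5
  -4 + 10 = 6
  -1 + 0 = -1
  -1 + 2 = 1
  -1 + 9 = 8
  -1 + 10 = 9
  0 + 2 = 2
  0 + 9 = 9
  0 + 10 = 10
  2 + 9 = 11
  2 + 10 = 12
  9 + 10 = 19
Collected distinct sums: {-5, -4, -2, -1, 1, 2, 5, 6, 8, 9, 10, 11, 12, 19}
|A +̂ A| = 14
(Reference bound: |A +̂ A| ≥ 2|A| - 3 for |A| ≥ 2, with |A| = 6 giving ≥ 9.)

|A +̂ A| = 14


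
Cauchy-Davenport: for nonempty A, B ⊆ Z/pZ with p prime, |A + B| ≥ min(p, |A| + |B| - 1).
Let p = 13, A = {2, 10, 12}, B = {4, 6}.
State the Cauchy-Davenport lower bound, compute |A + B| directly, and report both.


Cauchy-Davenport: |A + B| ≥ min(p, |A| + |B| - 1) for A, B nonempty in Z/pZ.
|A| = 3, |B| = 2, p = 13.
CD lower bound = min(13, 3 + 2 - 1) = min(13, 4) = 4.
Compute A + B mod 13 directly:
a = 2: 2+4=6, 2+6=8
a = 10: 10+4=1, 10+6=3
a = 12: 12+4=3, 12+6=5
A + B = {1, 3, 5, 6, 8}, so |A + B| = 5.
Verify: 5 ≥ 4? Yes ✓.

CD lower bound = 4, actual |A + B| = 5.


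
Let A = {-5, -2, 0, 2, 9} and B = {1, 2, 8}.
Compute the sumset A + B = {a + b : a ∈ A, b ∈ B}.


A + B = {a + b : a ∈ A, b ∈ B}.
Enumerate all |A|·|B| = 5·3 = 15 pairs (a, b) and collect distinct sums.
a = -5: -5+1=-4, -5+2=-3, -5+8=3
a = -2: -2+1=-1, -2+2=0, -2+8=6
a = 0: 0+1=1, 0+2=2, 0+8=8
a = 2: 2+1=3, 2+2=4, 2+8=10
a = 9: 9+1=10, 9+2=11, 9+8=17
Collecting distinct sums: A + B = {-4, -3, -1, 0, 1, 2, 3, 4, 6, 8, 10, 11, 17}
|A + B| = 13

A + B = {-4, -3, -1, 0, 1, 2, 3, 4, 6, 8, 10, 11, 17}


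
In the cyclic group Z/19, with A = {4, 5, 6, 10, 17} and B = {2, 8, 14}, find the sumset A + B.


Work in Z/19Z: reduce every sum a + b modulo 19.
Enumerate all 15 pairs:
a = 4: 4+2=6, 4+8=12, 4+14=18
a = 5: 5+2=7, 5+8=13, 5+14=0
a = 6: 6+2=8, 6+8=14, 6+14=1
a = 10: 10+2=12, 10+8=18, 10+14=5
a = 17: 17+2=0, 17+8=6, 17+14=12
Distinct residues collected: {0, 1, 5, 6, 7, 8, 12, 13, 14, 18}
|A + B| = 10 (out of 19 total residues).

A + B = {0, 1, 5, 6, 7, 8, 12, 13, 14, 18}


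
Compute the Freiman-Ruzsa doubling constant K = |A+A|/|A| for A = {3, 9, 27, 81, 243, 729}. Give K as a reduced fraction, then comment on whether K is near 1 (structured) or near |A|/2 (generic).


|A| = 6.
Compute A + A by enumerating all 36 pairs.
A + A = {6, 12, 18, 30, 36, 54, 84, 90, 108, 162, 246, 252, 270, 324, 486, 732, 738, 756, 810, 972, 1458}, so |A + A| = 21.
K = |A + A| / |A| = 21/6 = 7/2 ≈ 3.5000.
Reference: AP of size 6 gives K = 11/6 ≈ 1.8333; a fully generic set of size 6 gives K ≈ 3.5000.

|A| = 6, |A + A| = 21, K = 21/6 = 7/2.


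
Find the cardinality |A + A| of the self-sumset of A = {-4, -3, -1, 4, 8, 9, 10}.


A + A = {a + a' : a, a' ∈ A}; |A| = 7.
General bounds: 2|A| - 1 ≤ |A + A| ≤ |A|(|A|+1)/2, i.e. 13 ≤ |A + A| ≤ 28.
Lower bound 2|A|-1 is attained iff A is an arithmetic progression.
Enumerate sums a + a' for a ≤ a' (symmetric, so this suffices):
a = -4: -4+-4=-8, -4+-3=-7, -4+-1=-5, -4+4=0, -4+8=4, -4+9=5, -4+10=6
a = -3: -3+-3=-6, -3+-1=-4, -3+4=1, -3+8=5, -3+9=6, -3+10=7
a = -1: -1+-1=-2, -1+4=3, -1+8=7, -1+9=8, -1+10=9
a = 4: 4+4=8, 4+8=12, 4+9=13, 4+10=14
a = 8: 8+8=16, 8+9=17, 8+10=18
a = 9: 9+9=18, 9+10=19
a = 10: 10+10=20
Distinct sums: {-8, -7, -6, -5, -4, -2, 0, 1, 3, 4, 5, 6, 7, 8, 9, 12, 13, 14, 16, 17, 18, 19, 20}
|A + A| = 23

|A + A| = 23


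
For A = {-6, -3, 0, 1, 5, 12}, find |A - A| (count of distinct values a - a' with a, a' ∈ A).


A - A = {a - a' : a, a' ∈ A}; |A| = 6.
Bounds: 2|A|-1 ≤ |A - A| ≤ |A|² - |A| + 1, i.e. 11 ≤ |A - A| ≤ 31.
Note: 0 ∈ A - A always (from a - a). The set is symmetric: if d ∈ A - A then -d ∈ A - A.
Enumerate nonzero differences d = a - a' with a > a' (then include -d):
Positive differences: {1, 3, 4, 5, 6, 7, 8, 11, 12, 15, 18}
Full difference set: {0} ∪ (positive diffs) ∪ (negative diffs).
|A - A| = 1 + 2·11 = 23 (matches direct enumeration: 23).

|A - A| = 23


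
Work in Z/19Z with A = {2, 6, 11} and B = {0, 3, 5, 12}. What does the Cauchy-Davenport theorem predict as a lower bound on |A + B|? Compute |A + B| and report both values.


Cauchy-Davenport: |A + B| ≥ min(p, |A| + |B| - 1) for A, B nonempty in Z/pZ.
|A| = 3, |B| = 4, p = 19.
CD lower bound = min(19, 3 + 4 - 1) = min(19, 6) = 6.
Compute A + B mod 19 directly:
a = 2: 2+0=2, 2+3=5, 2+5=7, 2+12=14
a = 6: 6+0=6, 6+3=9, 6+5=11, 6+12=18
a = 11: 11+0=11, 11+3=14, 11+5=16, 11+12=4
A + B = {2, 4, 5, 6, 7, 9, 11, 14, 16, 18}, so |A + B| = 10.
Verify: 10 ≥ 6? Yes ✓.

CD lower bound = 6, actual |A + B| = 10.


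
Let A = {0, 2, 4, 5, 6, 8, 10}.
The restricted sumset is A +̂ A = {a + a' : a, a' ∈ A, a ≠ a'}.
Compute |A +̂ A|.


Restricted sumset: A +̂ A = {a + a' : a ∈ A, a' ∈ A, a ≠ a'}.
Equivalently, take A + A and drop any sum 2a that is achievable ONLY as a + a for a ∈ A (i.e. sums representable only with equal summands).
Enumerate pairs (a, a') with a < a' (symmetric, so each unordered pair gives one sum; this covers all a ≠ a'):
  0 + 2 = 2
  0 + 4 = 4
  0 + 5 = 5
  0 + 6 = 6
  0 + 8 = 8
  0 + 10 = 10
  2 + 4 = 6
  2 + 5 = 7
  2 + 6 = 8
  2 + 8 = 10
  2 + 10 = 12
  4 + 5 = 9
  4 + 6 = 10
  4 + 8 = 12
  4 + 10 = 14
  5 + 6 = 11
  5 + 8 = 13
  5 + 10 = 15
  6 + 8 = 14
  6 + 10 = 16
  8 + 10 = 18
Collected distinct sums: {2, 4, 5, 6, 7, 8, 9, 10, 11, 12, 13, 14, 15, 16, 18}
|A +̂ A| = 15
(Reference bound: |A +̂ A| ≥ 2|A| - 3 for |A| ≥ 2, with |A| = 7 giving ≥ 11.)

|A +̂ A| = 15


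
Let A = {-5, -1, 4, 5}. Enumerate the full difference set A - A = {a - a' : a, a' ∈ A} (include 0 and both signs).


A - A = {a - a' : a, a' ∈ A}.
Compute a - a' for each ordered pair (a, a'):
a = -5: -5--5=0, -5--1=-4, -5-4=-9, -5-5=-10
a = -1: -1--5=4, -1--1=0, -1-4=-5, -1-5=-6
a = 4: 4--5=9, 4--1=5, 4-4=0, 4-5=-1
a = 5: 5--5=10, 5--1=6, 5-4=1, 5-5=0
Collecting distinct values (and noting 0 appears from a-a):
A - A = {-10, -9, -6, -5, -4, -1, 0, 1, 4, 5, 6, 9, 10}
|A - A| = 13

A - A = {-10, -9, -6, -5, -4, -1, 0, 1, 4, 5, 6, 9, 10}


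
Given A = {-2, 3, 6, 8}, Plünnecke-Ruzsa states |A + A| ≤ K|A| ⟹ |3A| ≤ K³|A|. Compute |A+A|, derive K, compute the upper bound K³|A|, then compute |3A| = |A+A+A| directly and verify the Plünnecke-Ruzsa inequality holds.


|A| = 4.
Step 1: Compute A + A by enumerating all 16 pairs.
A + A = {-4, 1, 4, 6, 9, 11, 12, 14, 16}, so |A + A| = 9.
Step 2: Doubling constant K = |A + A|/|A| = 9/4 = 9/4 ≈ 2.2500.
Step 3: Plünnecke-Ruzsa gives |3A| ≤ K³·|A| = (2.2500)³ · 4 ≈ 45.5625.
Step 4: Compute 3A = A + A + A directly by enumerating all triples (a,b,c) ∈ A³; |3A| = 16.
Step 5: Check 16 ≤ 45.5625? Yes ✓.

K = 9/4, Plünnecke-Ruzsa bound K³|A| ≈ 45.5625, |3A| = 16, inequality holds.


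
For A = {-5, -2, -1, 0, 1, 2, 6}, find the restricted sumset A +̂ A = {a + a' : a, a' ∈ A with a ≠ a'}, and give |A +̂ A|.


Restricted sumset: A +̂ A = {a + a' : a ∈ A, a' ∈ A, a ≠ a'}.
Equivalently, take A + A and drop any sum 2a that is achievable ONLY as a + a for a ∈ A (i.e. sums representable only with equal summands).
Enumerate pairs (a, a') with a < a' (symmetric, so each unordered pair gives one sum; this covers all a ≠ a'):
  -5 + -2 = -7
  -5 + -1 = -6
  -5 + 0 = -5
  -5 + 1 = -4
  -5 + 2 = -3
  -5 + 6 = 1
  -2 + -1 = -3
  -2 + 0 = -2
  -2 + 1 = -1
  -2 + 2 = 0
  -2 + 6 = 4
  -1 + 0 = -1
  -1 + 1 = 0
  -1 + 2 = 1
  -1 + 6 = 5
  0 + 1 = 1
  0 + 2 = 2
  0 + 6 = 6
  1 + 2 = 3
  1 + 6 = 7
  2 + 6 = 8
Collected distinct sums: {-7, -6, -5, -4, -3, -2, -1, 0, 1, 2, 3, 4, 5, 6, 7, 8}
|A +̂ A| = 16
(Reference bound: |A +̂ A| ≥ 2|A| - 3 for |A| ≥ 2, with |A| = 7 giving ≥ 11.)

|A +̂ A| = 16


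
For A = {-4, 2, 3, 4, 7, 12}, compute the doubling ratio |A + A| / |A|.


|A| = 6.
Compute A + A by enumerating all 36 pairs.
A + A = {-8, -2, -1, 0, 3, 4, 5, 6, 7, 8, 9, 10, 11, 14, 15, 16, 19, 24}, so |A + A| = 18.
K = |A + A| / |A| = 18/6 = 3/1 ≈ 3.0000.
Reference: AP of size 6 gives K = 11/6 ≈ 1.8333; a fully generic set of size 6 gives K ≈ 3.5000.

|A| = 6, |A + A| = 18, K = 18/6 = 3/1.


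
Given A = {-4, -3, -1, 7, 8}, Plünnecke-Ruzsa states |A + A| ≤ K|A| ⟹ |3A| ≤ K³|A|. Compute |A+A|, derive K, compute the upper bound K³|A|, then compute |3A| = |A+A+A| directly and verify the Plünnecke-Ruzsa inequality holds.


|A| = 5.
Step 1: Compute A + A by enumerating all 25 pairs.
A + A = {-8, -7, -6, -5, -4, -2, 3, 4, 5, 6, 7, 14, 15, 16}, so |A + A| = 14.
Step 2: Doubling constant K = |A + A|/|A| = 14/5 = 14/5 ≈ 2.8000.
Step 3: Plünnecke-Ruzsa gives |3A| ≤ K³·|A| = (2.8000)³ · 5 ≈ 109.7600.
Step 4: Compute 3A = A + A + A directly by enumerating all triples (a,b,c) ∈ A³; |3A| = 27.
Step 5: Check 27 ≤ 109.7600? Yes ✓.

K = 14/5, Plünnecke-Ruzsa bound K³|A| ≈ 109.7600, |3A| = 27, inequality holds.


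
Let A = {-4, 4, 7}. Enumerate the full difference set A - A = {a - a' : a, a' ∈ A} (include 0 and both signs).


A - A = {a - a' : a, a' ∈ A}.
Compute a - a' for each ordered pair (a, a'):
a = -4: -4--4=0, -4-4=-8, -4-7=-11
a = 4: 4--4=8, 4-4=0, 4-7=-3
a = 7: 7--4=11, 7-4=3, 7-7=0
Collecting distinct values (and noting 0 appears from a-a):
A - A = {-11, -8, -3, 0, 3, 8, 11}
|A - A| = 7

A - A = {-11, -8, -3, 0, 3, 8, 11}


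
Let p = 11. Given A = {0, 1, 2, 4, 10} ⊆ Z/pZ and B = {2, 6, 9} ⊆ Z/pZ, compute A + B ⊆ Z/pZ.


Work in Z/11Z: reduce every sum a + b modulo 11.
Enumerate all 15 pairs:
a = 0: 0+2=2, 0+6=6, 0+9=9
a = 1: 1+2=3, 1+6=7, 1+9=10
a = 2: 2+2=4, 2+6=8, 2+9=0
a = 4: 4+2=6, 4+6=10, 4+9=2
a = 10: 10+2=1, 10+6=5, 10+9=8
Distinct residues collected: {0, 1, 2, 3, 4, 5, 6, 7, 8, 9, 10}
|A + B| = 11 (out of 11 total residues).

A + B = {0, 1, 2, 3, 4, 5, 6, 7, 8, 9, 10}


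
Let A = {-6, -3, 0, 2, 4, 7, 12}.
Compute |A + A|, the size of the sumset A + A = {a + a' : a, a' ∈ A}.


A + A = {a + a' : a, a' ∈ A}; |A| = 7.
General bounds: 2|A| - 1 ≤ |A + A| ≤ |A|(|A|+1)/2, i.e. 13 ≤ |A + A| ≤ 28.
Lower bound 2|A|-1 is attained iff A is an arithmetic progression.
Enumerate sums a + a' for a ≤ a' (symmetric, so this suffices):
a = -6: -6+-6=-12, -6+-3=-9, -6+0=-6, -6+2=-4, -6+4=-2, -6+7=1, -6+12=6
a = -3: -3+-3=-6, -3+0=-3, -3+2=-1, -3+4=1, -3+7=4, -3+12=9
a = 0: 0+0=0, 0+2=2, 0+4=4, 0+7=7, 0+12=12
a = 2: 2+2=4, 2+4=6, 2+7=9, 2+12=14
a = 4: 4+4=8, 4+7=11, 4+12=16
a = 7: 7+7=14, 7+12=19
a = 12: 12+12=24
Distinct sums: {-12, -9, -6, -4, -3, -2, -1, 0, 1, 2, 4, 6, 7, 8, 9, 11, 12, 14, 16, 19, 24}
|A + A| = 21

|A + A| = 21


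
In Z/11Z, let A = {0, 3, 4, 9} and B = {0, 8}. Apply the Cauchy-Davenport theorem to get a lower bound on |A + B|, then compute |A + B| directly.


Cauchy-Davenport: |A + B| ≥ min(p, |A| + |B| - 1) for A, B nonempty in Z/pZ.
|A| = 4, |B| = 2, p = 11.
CD lower bound = min(11, 4 + 2 - 1) = min(11, 5) = 5.
Compute A + B mod 11 directly:
a = 0: 0+0=0, 0+8=8
a = 3: 3+0=3, 3+8=0
a = 4: 4+0=4, 4+8=1
a = 9: 9+0=9, 9+8=6
A + B = {0, 1, 3, 4, 6, 8, 9}, so |A + B| = 7.
Verify: 7 ≥ 5? Yes ✓.

CD lower bound = 5, actual |A + B| = 7.


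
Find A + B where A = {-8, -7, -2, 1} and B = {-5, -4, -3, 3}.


A + B = {a + b : a ∈ A, b ∈ B}.
Enumerate all |A|·|B| = 4·4 = 16 pairs (a, b) and collect distinct sums.
a = -8: -8+-5=-13, -8+-4=-12, -8+-3=-11, -8+3=-5
a = -7: -7+-5=-12, -7+-4=-11, -7+-3=-10, -7+3=-4
a = -2: -2+-5=-7, -2+-4=-6, -2+-3=-5, -2+3=1
a = 1: 1+-5=-4, 1+-4=-3, 1+-3=-2, 1+3=4
Collecting distinct sums: A + B = {-13, -12, -11, -10, -7, -6, -5, -4, -3, -2, 1, 4}
|A + B| = 12

A + B = {-13, -12, -11, -10, -7, -6, -5, -4, -3, -2, 1, 4}


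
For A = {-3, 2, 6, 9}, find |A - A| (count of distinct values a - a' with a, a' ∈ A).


A - A = {a - a' : a, a' ∈ A}; |A| = 4.
Bounds: 2|A|-1 ≤ |A - A| ≤ |A|² - |A| + 1, i.e. 7 ≤ |A - A| ≤ 13.
Note: 0 ∈ A - A always (from a - a). The set is symmetric: if d ∈ A - A then -d ∈ A - A.
Enumerate nonzero differences d = a - a' with a > a' (then include -d):
Positive differences: {3, 4, 5, 7, 9, 12}
Full difference set: {0} ∪ (positive diffs) ∪ (negative diffs).
|A - A| = 1 + 2·6 = 13 (matches direct enumeration: 13).

|A - A| = 13


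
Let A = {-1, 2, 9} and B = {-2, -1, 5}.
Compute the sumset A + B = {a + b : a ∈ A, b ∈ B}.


A + B = {a + b : a ∈ A, b ∈ B}.
Enumerate all |A|·|B| = 3·3 = 9 pairs (a, b) and collect distinct sums.
a = -1: -1+-2=-3, -1+-1=-2, -1+5=4
a = 2: 2+-2=0, 2+-1=1, 2+5=7
a = 9: 9+-2=7, 9+-1=8, 9+5=14
Collecting distinct sums: A + B = {-3, -2, 0, 1, 4, 7, 8, 14}
|A + B| = 8

A + B = {-3, -2, 0, 1, 4, 7, 8, 14}


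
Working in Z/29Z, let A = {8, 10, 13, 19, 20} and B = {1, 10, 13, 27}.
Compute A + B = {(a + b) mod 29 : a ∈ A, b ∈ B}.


Work in Z/29Z: reduce every sum a + b modulo 29.
Enumerate all 20 pairs:
a = 8: 8+1=9, 8+10=18, 8+13=21, 8+27=6
a = 10: 10+1=11, 10+10=20, 10+13=23, 10+27=8
a = 13: 13+1=14, 13+10=23, 13+13=26, 13+27=11
a = 19: 19+1=20, 19+10=0, 19+13=3, 19+27=17
a = 20: 20+1=21, 20+10=1, 20+13=4, 20+27=18
Distinct residues collected: {0, 1, 3, 4, 6, 8, 9, 11, 14, 17, 18, 20, 21, 23, 26}
|A + B| = 15 (out of 29 total residues).

A + B = {0, 1, 3, 4, 6, 8, 9, 11, 14, 17, 18, 20, 21, 23, 26}


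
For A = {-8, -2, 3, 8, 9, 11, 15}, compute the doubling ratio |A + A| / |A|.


|A| = 7.
Compute A + A by enumerating all 49 pairs.
A + A = {-16, -10, -5, -4, 0, 1, 3, 6, 7, 9, 11, 12, 13, 14, 16, 17, 18, 19, 20, 22, 23, 24, 26, 30}, so |A + A| = 24.
K = |A + A| / |A| = 24/7 (already in lowest terms) ≈ 3.4286.
Reference: AP of size 7 gives K = 13/7 ≈ 1.8571; a fully generic set of size 7 gives K ≈ 4.0000.

|A| = 7, |A + A| = 24, K = 24/7.


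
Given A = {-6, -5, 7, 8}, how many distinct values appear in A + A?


A + A = {a + a' : a, a' ∈ A}; |A| = 4.
General bounds: 2|A| - 1 ≤ |A + A| ≤ |A|(|A|+1)/2, i.e. 7 ≤ |A + A| ≤ 10.
Lower bound 2|A|-1 is attained iff A is an arithmetic progression.
Enumerate sums a + a' for a ≤ a' (symmetric, so this suffices):
a = -6: -6+-6=-12, -6+-5=-11, -6+7=1, -6+8=2
a = -5: -5+-5=-10, -5+7=2, -5+8=3
a = 7: 7+7=14, 7+8=15
a = 8: 8+8=16
Distinct sums: {-12, -11, -10, 1, 2, 3, 14, 15, 16}
|A + A| = 9

|A + A| = 9


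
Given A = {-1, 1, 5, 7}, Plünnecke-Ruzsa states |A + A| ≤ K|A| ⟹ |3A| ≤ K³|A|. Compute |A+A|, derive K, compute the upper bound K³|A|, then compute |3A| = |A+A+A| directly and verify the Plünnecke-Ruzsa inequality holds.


|A| = 4.
Step 1: Compute A + A by enumerating all 16 pairs.
A + A = {-2, 0, 2, 4, 6, 8, 10, 12, 14}, so |A + A| = 9.
Step 2: Doubling constant K = |A + A|/|A| = 9/4 = 9/4 ≈ 2.2500.
Step 3: Plünnecke-Ruzsa gives |3A| ≤ K³·|A| = (2.2500)³ · 4 ≈ 45.5625.
Step 4: Compute 3A = A + A + A directly by enumerating all triples (a,b,c) ∈ A³; |3A| = 13.
Step 5: Check 13 ≤ 45.5625? Yes ✓.

K = 9/4, Plünnecke-Ruzsa bound K³|A| ≈ 45.5625, |3A| = 13, inequality holds.


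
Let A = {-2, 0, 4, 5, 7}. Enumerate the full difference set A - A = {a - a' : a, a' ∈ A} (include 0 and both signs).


A - A = {a - a' : a, a' ∈ A}.
Compute a - a' for each ordered pair (a, a'):
a = -2: -2--2=0, -2-0=-2, -2-4=-6, -2-5=-7, -2-7=-9
a = 0: 0--2=2, 0-0=0, 0-4=-4, 0-5=-5, 0-7=-7
a = 4: 4--2=6, 4-0=4, 4-4=0, 4-5=-1, 4-7=-3
a = 5: 5--2=7, 5-0=5, 5-4=1, 5-5=0, 5-7=-2
a = 7: 7--2=9, 7-0=7, 7-4=3, 7-5=2, 7-7=0
Collecting distinct values (and noting 0 appears from a-a):
A - A = {-9, -7, -6, -5, -4, -3, -2, -1, 0, 1, 2, 3, 4, 5, 6, 7, 9}
|A - A| = 17

A - A = {-9, -7, -6, -5, -4, -3, -2, -1, 0, 1, 2, 3, 4, 5, 6, 7, 9}


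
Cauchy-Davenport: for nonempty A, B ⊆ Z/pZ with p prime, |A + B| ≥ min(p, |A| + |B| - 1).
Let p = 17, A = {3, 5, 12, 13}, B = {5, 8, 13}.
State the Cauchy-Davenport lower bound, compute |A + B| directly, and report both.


Cauchy-Davenport: |A + B| ≥ min(p, |A| + |B| - 1) for A, B nonempty in Z/pZ.
|A| = 4, |B| = 3, p = 17.
CD lower bound = min(17, 4 + 3 - 1) = min(17, 6) = 6.
Compute A + B mod 17 directly:
a = 3: 3+5=8, 3+8=11, 3+13=16
a = 5: 5+5=10, 5+8=13, 5+13=1
a = 12: 12+5=0, 12+8=3, 12+13=8
a = 13: 13+5=1, 13+8=4, 13+13=9
A + B = {0, 1, 3, 4, 8, 9, 10, 11, 13, 16}, so |A + B| = 10.
Verify: 10 ≥ 6? Yes ✓.

CD lower bound = 6, actual |A + B| = 10.


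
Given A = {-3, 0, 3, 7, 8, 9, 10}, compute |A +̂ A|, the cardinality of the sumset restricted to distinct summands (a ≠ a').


Restricted sumset: A +̂ A = {a + a' : a ∈ A, a' ∈ A, a ≠ a'}.
Equivalently, take A + A and drop any sum 2a that is achievable ONLY as a + a for a ∈ A (i.e. sums representable only with equal summands).
Enumerate pairs (a, a') with a < a' (symmetric, so each unordered pair gives one sum; this covers all a ≠ a'):
  -3 + 0 = -3
  -3 + 3 = 0
  -3 + 7 = 4
  -3 + 8 = 5
  -3 + 9 = 6
  -3 + 10 = 7
  0 + 3 = 3
  0 + 7 = 7
  0 + 8 = 8
  0 + 9 = 9
  0 + 10 = 10
  3 + 7 = 10
  3 + 8 = 11
  3 + 9 = 12
  3 + 10 = 13
  7 + 8 = 15
  7 + 9 = 16
  7 + 10 = 17
  8 + 9 = 17
  8 + 10 = 18
  9 + 10 = 19
Collected distinct sums: {-3, 0, 3, 4, 5, 6, 7, 8, 9, 10, 11, 12, 13, 15, 16, 17, 18, 19}
|A +̂ A| = 18
(Reference bound: |A +̂ A| ≥ 2|A| - 3 for |A| ≥ 2, with |A| = 7 giving ≥ 11.)

|A +̂ A| = 18


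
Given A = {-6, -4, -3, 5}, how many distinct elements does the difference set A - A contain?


A - A = {a - a' : a, a' ∈ A}; |A| = 4.
Bounds: 2|A|-1 ≤ |A - A| ≤ |A|² - |A| + 1, i.e. 7 ≤ |A - A| ≤ 13.
Note: 0 ∈ A - A always (from a - a). The set is symmetric: if d ∈ A - A then -d ∈ A - A.
Enumerate nonzero differences d = a - a' with a > a' (then include -d):
Positive differences: {1, 2, 3, 8, 9, 11}
Full difference set: {0} ∪ (positive diffs) ∪ (negative diffs).
|A - A| = 1 + 2·6 = 13 (matches direct enumeration: 13).

|A - A| = 13


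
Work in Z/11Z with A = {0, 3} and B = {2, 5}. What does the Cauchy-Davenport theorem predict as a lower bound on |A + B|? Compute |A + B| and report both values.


Cauchy-Davenport: |A + B| ≥ min(p, |A| + |B| - 1) for A, B nonempty in Z/pZ.
|A| = 2, |B| = 2, p = 11.
CD lower bound = min(11, 2 + 2 - 1) = min(11, 3) = 3.
Compute A + B mod 11 directly:
a = 0: 0+2=2, 0+5=5
a = 3: 3+2=5, 3+5=8
A + B = {2, 5, 8}, so |A + B| = 3.
Verify: 3 ≥ 3? Yes ✓.

CD lower bound = 3, actual |A + B| = 3.


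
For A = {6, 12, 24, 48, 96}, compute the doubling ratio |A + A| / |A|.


|A| = 5.
Compute A + A by enumerating all 25 pairs.
A + A = {12, 18, 24, 30, 36, 48, 54, 60, 72, 96, 102, 108, 120, 144, 192}, so |A + A| = 15.
K = |A + A| / |A| = 15/5 = 3/1 ≈ 3.0000.
Reference: AP of size 5 gives K = 9/5 ≈ 1.8000; a fully generic set of size 5 gives K ≈ 3.0000.

|A| = 5, |A + A| = 15, K = 15/5 = 3/1.


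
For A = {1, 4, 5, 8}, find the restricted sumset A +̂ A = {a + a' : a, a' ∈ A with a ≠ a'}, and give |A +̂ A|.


Restricted sumset: A +̂ A = {a + a' : a ∈ A, a' ∈ A, a ≠ a'}.
Equivalently, take A + A and drop any sum 2a that is achievable ONLY as a + a for a ∈ A (i.e. sums representable only with equal summands).
Enumerate pairs (a, a') with a < a' (symmetric, so each unordered pair gives one sum; this covers all a ≠ a'):
  1 + 4 = 5
  1 + 5 = 6
  1 + 8 = 9
  4 + 5 = 9
  4 + 8 = 12
  5 + 8 = 13
Collected distinct sums: {5, 6, 9, 12, 13}
|A +̂ A| = 5
(Reference bound: |A +̂ A| ≥ 2|A| - 3 for |A| ≥ 2, with |A| = 4 giving ≥ 5.)

|A +̂ A| = 5


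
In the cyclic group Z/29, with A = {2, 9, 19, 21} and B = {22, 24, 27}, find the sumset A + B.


Work in Z/29Z: reduce every sum a + b modulo 29.
Enumerate all 12 pairs:
a = 2: 2+22=24, 2+24=26, 2+27=0
a = 9: 9+22=2, 9+24=4, 9+27=7
a = 19: 19+22=12, 19+24=14, 19+27=17
a = 21: 21+22=14, 21+24=16, 21+27=19
Distinct residues collected: {0, 2, 4, 7, 12, 14, 16, 17, 19, 24, 26}
|A + B| = 11 (out of 29 total residues).

A + B = {0, 2, 4, 7, 12, 14, 16, 17, 19, 24, 26}


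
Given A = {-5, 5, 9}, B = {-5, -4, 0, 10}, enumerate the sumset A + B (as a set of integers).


A + B = {a + b : a ∈ A, b ∈ B}.
Enumerate all |A|·|B| = 3·4 = 12 pairs (a, b) and collect distinct sums.
a = -5: -5+-5=-10, -5+-4=-9, -5+0=-5, -5+10=5
a = 5: 5+-5=0, 5+-4=1, 5+0=5, 5+10=15
a = 9: 9+-5=4, 9+-4=5, 9+0=9, 9+10=19
Collecting distinct sums: A + B = {-10, -9, -5, 0, 1, 4, 5, 9, 15, 19}
|A + B| = 10

A + B = {-10, -9, -5, 0, 1, 4, 5, 9, 15, 19}


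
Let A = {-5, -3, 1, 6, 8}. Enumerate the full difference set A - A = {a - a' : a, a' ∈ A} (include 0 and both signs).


A - A = {a - a' : a, a' ∈ A}.
Compute a - a' for each ordered pair (a, a'):
a = -5: -5--5=0, -5--3=-2, -5-1=-6, -5-6=-11, -5-8=-13
a = -3: -3--5=2, -3--3=0, -3-1=-4, -3-6=-9, -3-8=-11
a = 1: 1--5=6, 1--3=4, 1-1=0, 1-6=-5, 1-8=-7
a = 6: 6--5=11, 6--3=9, 6-1=5, 6-6=0, 6-8=-2
a = 8: 8--5=13, 8--3=11, 8-1=7, 8-6=2, 8-8=0
Collecting distinct values (and noting 0 appears from a-a):
A - A = {-13, -11, -9, -7, -6, -5, -4, -2, 0, 2, 4, 5, 6, 7, 9, 11, 13}
|A - A| = 17

A - A = {-13, -11, -9, -7, -6, -5, -4, -2, 0, 2, 4, 5, 6, 7, 9, 11, 13}


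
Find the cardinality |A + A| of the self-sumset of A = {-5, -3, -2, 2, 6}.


A + A = {a + a' : a, a' ∈ A}; |A| = 5.
General bounds: 2|A| - 1 ≤ |A + A| ≤ |A|(|A|+1)/2, i.e. 9 ≤ |A + A| ≤ 15.
Lower bound 2|A|-1 is attained iff A is an arithmetic progression.
Enumerate sums a + a' for a ≤ a' (symmetric, so this suffices):
a = -5: -5+-5=-10, -5+-3=-8, -5+-2=-7, -5+2=-3, -5+6=1
a = -3: -3+-3=-6, -3+-2=-5, -3+2=-1, -3+6=3
a = -2: -2+-2=-4, -2+2=0, -2+6=4
a = 2: 2+2=4, 2+6=8
a = 6: 6+6=12
Distinct sums: {-10, -8, -7, -6, -5, -4, -3, -1, 0, 1, 3, 4, 8, 12}
|A + A| = 14

|A + A| = 14


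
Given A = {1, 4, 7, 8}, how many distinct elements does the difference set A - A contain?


A - A = {a - a' : a, a' ∈ A}; |A| = 4.
Bounds: 2|A|-1 ≤ |A - A| ≤ |A|² - |A| + 1, i.e. 7 ≤ |A - A| ≤ 13.
Note: 0 ∈ A - A always (from a - a). The set is symmetric: if d ∈ A - A then -d ∈ A - A.
Enumerate nonzero differences d = a - a' with a > a' (then include -d):
Positive differences: {1, 3, 4, 6, 7}
Full difference set: {0} ∪ (positive diffs) ∪ (negative diffs).
|A - A| = 1 + 2·5 = 11 (matches direct enumeration: 11).

|A - A| = 11


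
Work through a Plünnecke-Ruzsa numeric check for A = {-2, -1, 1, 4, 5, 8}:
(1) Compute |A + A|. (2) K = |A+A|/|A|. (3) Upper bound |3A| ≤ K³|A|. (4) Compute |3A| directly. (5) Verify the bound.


|A| = 6.
Step 1: Compute A + A by enumerating all 36 pairs.
A + A = {-4, -3, -2, -1, 0, 2, 3, 4, 5, 6, 7, 8, 9, 10, 12, 13, 16}, so |A + A| = 17.
Step 2: Doubling constant K = |A + A|/|A| = 17/6 = 17/6 ≈ 2.8333.
Step 3: Plünnecke-Ruzsa gives |3A| ≤ K³·|A| = (2.8333)³ · 6 ≈ 136.4722.
Step 4: Compute 3A = A + A + A directly by enumerating all triples (a,b,c) ∈ A³; |3A| = 28.
Step 5: Check 28 ≤ 136.4722? Yes ✓.

K = 17/6, Plünnecke-Ruzsa bound K³|A| ≈ 136.4722, |3A| = 28, inequality holds.


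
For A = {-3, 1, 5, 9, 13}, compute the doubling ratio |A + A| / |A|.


|A| = 5.
Compute A + A by enumerating all 25 pairs.
A + A = {-6, -2, 2, 6, 10, 14, 18, 22, 26}, so |A + A| = 9.
K = |A + A| / |A| = 9/5 (already in lowest terms) ≈ 1.8000.
Reference: AP of size 5 gives K = 9/5 ≈ 1.8000; a fully generic set of size 5 gives K ≈ 3.0000.

|A| = 5, |A + A| = 9, K = 9/5.


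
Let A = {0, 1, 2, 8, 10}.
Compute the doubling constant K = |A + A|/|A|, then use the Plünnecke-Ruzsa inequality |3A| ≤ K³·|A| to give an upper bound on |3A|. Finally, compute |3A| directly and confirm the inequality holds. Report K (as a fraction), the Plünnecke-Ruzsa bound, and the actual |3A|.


|A| = 5.
Step 1: Compute A + A by enumerating all 25 pairs.
A + A = {0, 1, 2, 3, 4, 8, 9, 10, 11, 12, 16, 18, 20}, so |A + A| = 13.
Step 2: Doubling constant K = |A + A|/|A| = 13/5 = 13/5 ≈ 2.6000.
Step 3: Plünnecke-Ruzsa gives |3A| ≤ K³·|A| = (2.6000)³ · 5 ≈ 87.8800.
Step 4: Compute 3A = A + A + A directly by enumerating all triples (a,b,c) ∈ A³; |3A| = 25.
Step 5: Check 25 ≤ 87.8800? Yes ✓.

K = 13/5, Plünnecke-Ruzsa bound K³|A| ≈ 87.8800, |3A| = 25, inequality holds.


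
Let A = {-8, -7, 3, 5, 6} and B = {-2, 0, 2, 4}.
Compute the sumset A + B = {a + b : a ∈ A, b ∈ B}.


A + B = {a + b : a ∈ A, b ∈ B}.
Enumerate all |A|·|B| = 5·4 = 20 pairs (a, b) and collect distinct sums.
a = -8: -8+-2=-10, -8+0=-8, -8+2=-6, -8+4=-4
a = -7: -7+-2=-9, -7+0=-7, -7+2=-5, -7+4=-3
a = 3: 3+-2=1, 3+0=3, 3+2=5, 3+4=7
a = 5: 5+-2=3, 5+0=5, 5+2=7, 5+4=9
a = 6: 6+-2=4, 6+0=6, 6+2=8, 6+4=10
Collecting distinct sums: A + B = {-10, -9, -8, -7, -6, -5, -4, -3, 1, 3, 4, 5, 6, 7, 8, 9, 10}
|A + B| = 17

A + B = {-10, -9, -8, -7, -6, -5, -4, -3, 1, 3, 4, 5, 6, 7, 8, 9, 10}


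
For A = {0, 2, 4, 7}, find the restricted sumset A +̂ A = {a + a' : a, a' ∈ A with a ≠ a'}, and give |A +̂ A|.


Restricted sumset: A +̂ A = {a + a' : a ∈ A, a' ∈ A, a ≠ a'}.
Equivalently, take A + A and drop any sum 2a that is achievable ONLY as a + a for a ∈ A (i.e. sums representable only with equal summands).
Enumerate pairs (a, a') with a < a' (symmetric, so each unordered pair gives one sum; this covers all a ≠ a'):
  0 + 2 = 2
  0 + 4 = 4
  0 + 7 = 7
  2 + 4 = 6
  2 + 7 = 9
  4 + 7 = 11
Collected distinct sums: {2, 4, 6, 7, 9, 11}
|A +̂ A| = 6
(Reference bound: |A +̂ A| ≥ 2|A| - 3 for |A| ≥ 2, with |A| = 4 giving ≥ 5.)

|A +̂ A| = 6


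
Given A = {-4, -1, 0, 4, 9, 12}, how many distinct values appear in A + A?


A + A = {a + a' : a, a' ∈ A}; |A| = 6.
General bounds: 2|A| - 1 ≤ |A + A| ≤ |A|(|A|+1)/2, i.e. 11 ≤ |A + A| ≤ 21.
Lower bound 2|A|-1 is attained iff A is an arithmetic progression.
Enumerate sums a + a' for a ≤ a' (symmetric, so this suffices):
a = -4: -4+-4=-8, -4+-1=-5, -4+0=-4, -4+4=0, -4+9=5, -4+12=8
a = -1: -1+-1=-2, -1+0=-1, -1+4=3, -1+9=8, -1+12=11
a = 0: 0+0=0, 0+4=4, 0+9=9, 0+12=12
a = 4: 4+4=8, 4+9=13, 4+12=16
a = 9: 9+9=18, 9+12=21
a = 12: 12+12=24
Distinct sums: {-8, -5, -4, -2, -1, 0, 3, 4, 5, 8, 9, 11, 12, 13, 16, 18, 21, 24}
|A + A| = 18

|A + A| = 18


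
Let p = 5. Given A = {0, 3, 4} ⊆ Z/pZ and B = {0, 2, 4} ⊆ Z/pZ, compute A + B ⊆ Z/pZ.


Work in Z/5Z: reduce every sum a + b modulo 5.
Enumerate all 9 pairs:
a = 0: 0+0=0, 0+2=2, 0+4=4
a = 3: 3+0=3, 3+2=0, 3+4=2
a = 4: 4+0=4, 4+2=1, 4+4=3
Distinct residues collected: {0, 1, 2, 3, 4}
|A + B| = 5 (out of 5 total residues).

A + B = {0, 1, 2, 3, 4}


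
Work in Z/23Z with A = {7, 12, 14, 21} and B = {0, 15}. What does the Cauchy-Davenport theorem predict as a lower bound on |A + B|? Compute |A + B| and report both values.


Cauchy-Davenport: |A + B| ≥ min(p, |A| + |B| - 1) for A, B nonempty in Z/pZ.
|A| = 4, |B| = 2, p = 23.
CD lower bound = min(23, 4 + 2 - 1) = min(23, 5) = 5.
Compute A + B mod 23 directly:
a = 7: 7+0=7, 7+15=22
a = 12: 12+0=12, 12+15=4
a = 14: 14+0=14, 14+15=6
a = 21: 21+0=21, 21+15=13
A + B = {4, 6, 7, 12, 13, 14, 21, 22}, so |A + B| = 8.
Verify: 8 ≥ 5? Yes ✓.

CD lower bound = 5, actual |A + B| = 8.


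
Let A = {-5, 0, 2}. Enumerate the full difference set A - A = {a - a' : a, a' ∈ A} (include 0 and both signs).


A - A = {a - a' : a, a' ∈ A}.
Compute a - a' for each ordered pair (a, a'):
a = -5: -5--5=0, -5-0=-5, -5-2=-7
a = 0: 0--5=5, 0-0=0, 0-2=-2
a = 2: 2--5=7, 2-0=2, 2-2=0
Collecting distinct values (and noting 0 appears from a-a):
A - A = {-7, -5, -2, 0, 2, 5, 7}
|A - A| = 7

A - A = {-7, -5, -2, 0, 2, 5, 7}


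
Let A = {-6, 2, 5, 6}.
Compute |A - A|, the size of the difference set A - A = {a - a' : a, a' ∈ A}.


A - A = {a - a' : a, a' ∈ A}; |A| = 4.
Bounds: 2|A|-1 ≤ |A - A| ≤ |A|² - |A| + 1, i.e. 7 ≤ |A - A| ≤ 13.
Note: 0 ∈ A - A always (from a - a). The set is symmetric: if d ∈ A - A then -d ∈ A - A.
Enumerate nonzero differences d = a - a' with a > a' (then include -d):
Positive differences: {1, 3, 4, 8, 11, 12}
Full difference set: {0} ∪ (positive diffs) ∪ (negative diffs).
|A - A| = 1 + 2·6 = 13 (matches direct enumeration: 13).

|A - A| = 13


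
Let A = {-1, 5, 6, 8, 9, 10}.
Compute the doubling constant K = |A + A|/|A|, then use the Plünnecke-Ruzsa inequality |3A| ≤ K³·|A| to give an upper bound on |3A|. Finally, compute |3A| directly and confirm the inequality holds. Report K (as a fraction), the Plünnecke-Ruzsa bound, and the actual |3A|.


|A| = 6.
Step 1: Compute A + A by enumerating all 36 pairs.
A + A = {-2, 4, 5, 7, 8, 9, 10, 11, 12, 13, 14, 15, 16, 17, 18, 19, 20}, so |A + A| = 17.
Step 2: Doubling constant K = |A + A|/|A| = 17/6 = 17/6 ≈ 2.8333.
Step 3: Plünnecke-Ruzsa gives |3A| ≤ K³·|A| = (2.8333)³ · 6 ≈ 136.4722.
Step 4: Compute 3A = A + A + A directly by enumerating all triples (a,b,c) ∈ A³; |3A| = 28.
Step 5: Check 28 ≤ 136.4722? Yes ✓.

K = 17/6, Plünnecke-Ruzsa bound K³|A| ≈ 136.4722, |3A| = 28, inequality holds.


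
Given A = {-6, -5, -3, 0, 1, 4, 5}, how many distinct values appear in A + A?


A + A = {a + a' : a, a' ∈ A}; |A| = 7.
General bounds: 2|A| - 1 ≤ |A + A| ≤ |A|(|A|+1)/2, i.e. 13 ≤ |A + A| ≤ 28.
Lower bound 2|A|-1 is attained iff A is an arithmetic progression.
Enumerate sums a + a' for a ≤ a' (symmetric, so this suffices):
a = -6: -6+-6=-12, -6+-5=-11, -6+-3=-9, -6+0=-6, -6+1=-5, -6+4=-2, -6+5=-1
a = -5: -5+-5=-10, -5+-3=-8, -5+0=-5, -5+1=-4, -5+4=-1, -5+5=0
a = -3: -3+-3=-6, -3+0=-3, -3+1=-2, -3+4=1, -3+5=2
a = 0: 0+0=0, 0+1=1, 0+4=4, 0+5=5
a = 1: 1+1=2, 1+4=5, 1+5=6
a = 4: 4+4=8, 4+5=9
a = 5: 5+5=10
Distinct sums: {-12, -11, -10, -9, -8, -6, -5, -4, -3, -2, -1, 0, 1, 2, 4, 5, 6, 8, 9, 10}
|A + A| = 20

|A + A| = 20


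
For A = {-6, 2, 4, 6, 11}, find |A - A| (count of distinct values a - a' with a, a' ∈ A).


A - A = {a - a' : a, a' ∈ A}; |A| = 5.
Bounds: 2|A|-1 ≤ |A - A| ≤ |A|² - |A| + 1, i.e. 9 ≤ |A - A| ≤ 21.
Note: 0 ∈ A - A always (from a - a). The set is symmetric: if d ∈ A - A then -d ∈ A - A.
Enumerate nonzero differences d = a - a' with a > a' (then include -d):
Positive differences: {2, 4, 5, 7, 8, 9, 10, 12, 17}
Full difference set: {0} ∪ (positive diffs) ∪ (negative diffs).
|A - A| = 1 + 2·9 = 19 (matches direct enumeration: 19).

|A - A| = 19


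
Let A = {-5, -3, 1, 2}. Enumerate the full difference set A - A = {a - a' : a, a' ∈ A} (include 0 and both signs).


A - A = {a - a' : a, a' ∈ A}.
Compute a - a' for each ordered pair (a, a'):
a = -5: -5--5=0, -5--3=-2, -5-1=-6, -5-2=-7
a = -3: -3--5=2, -3--3=0, -3-1=-4, -3-2=-5
a = 1: 1--5=6, 1--3=4, 1-1=0, 1-2=-1
a = 2: 2--5=7, 2--3=5, 2-1=1, 2-2=0
Collecting distinct values (and noting 0 appears from a-a):
A - A = {-7, -6, -5, -4, -2, -1, 0, 1, 2, 4, 5, 6, 7}
|A - A| = 13

A - A = {-7, -6, -5, -4, -2, -1, 0, 1, 2, 4, 5, 6, 7}


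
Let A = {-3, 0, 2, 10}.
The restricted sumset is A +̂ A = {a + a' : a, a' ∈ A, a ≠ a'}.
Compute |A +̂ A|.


Restricted sumset: A +̂ A = {a + a' : a ∈ A, a' ∈ A, a ≠ a'}.
Equivalently, take A + A and drop any sum 2a that is achievable ONLY as a + a for a ∈ A (i.e. sums representable only with equal summands).
Enumerate pairs (a, a') with a < a' (symmetric, so each unordered pair gives one sum; this covers all a ≠ a'):
  -3 + 0 = -3
  -3 + 2 = -1
  -3 + 10 = 7
  0 + 2 = 2
  0 + 10 = 10
  2 + 10 = 12
Collected distinct sums: {-3, -1, 2, 7, 10, 12}
|A +̂ A| = 6
(Reference bound: |A +̂ A| ≥ 2|A| - 3 for |A| ≥ 2, with |A| = 4 giving ≥ 5.)

|A +̂ A| = 6


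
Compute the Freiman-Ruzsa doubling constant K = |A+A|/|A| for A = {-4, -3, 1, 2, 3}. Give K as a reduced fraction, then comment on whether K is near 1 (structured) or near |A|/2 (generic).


|A| = 5.
Compute A + A by enumerating all 25 pairs.
A + A = {-8, -7, -6, -3, -2, -1, 0, 2, 3, 4, 5, 6}, so |A + A| = 12.
K = |A + A| / |A| = 12/5 (already in lowest terms) ≈ 2.4000.
Reference: AP of size 5 gives K = 9/5 ≈ 1.8000; a fully generic set of size 5 gives K ≈ 3.0000.

|A| = 5, |A + A| = 12, K = 12/5.


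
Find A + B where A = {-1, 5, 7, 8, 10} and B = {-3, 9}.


A + B = {a + b : a ∈ A, b ∈ B}.
Enumerate all |A|·|B| = 5·2 = 10 pairs (a, b) and collect distinct sums.
a = -1: -1+-3=-4, -1+9=8
a = 5: 5+-3=2, 5+9=14
a = 7: 7+-3=4, 7+9=16
a = 8: 8+-3=5, 8+9=17
a = 10: 10+-3=7, 10+9=19
Collecting distinct sums: A + B = {-4, 2, 4, 5, 7, 8, 14, 16, 17, 19}
|A + B| = 10

A + B = {-4, 2, 4, 5, 7, 8, 14, 16, 17, 19}


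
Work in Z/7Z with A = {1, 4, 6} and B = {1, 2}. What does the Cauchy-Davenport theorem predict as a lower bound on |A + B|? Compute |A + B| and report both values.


Cauchy-Davenport: |A + B| ≥ min(p, |A| + |B| - 1) for A, B nonempty in Z/pZ.
|A| = 3, |B| = 2, p = 7.
CD lower bound = min(7, 3 + 2 - 1) = min(7, 4) = 4.
Compute A + B mod 7 directly:
a = 1: 1+1=2, 1+2=3
a = 4: 4+1=5, 4+2=6
a = 6: 6+1=0, 6+2=1
A + B = {0, 1, 2, 3, 5, 6}, so |A + B| = 6.
Verify: 6 ≥ 4? Yes ✓.

CD lower bound = 4, actual |A + B| = 6.


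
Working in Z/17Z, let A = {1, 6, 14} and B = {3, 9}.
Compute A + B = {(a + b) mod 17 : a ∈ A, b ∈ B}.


Work in Z/17Z: reduce every sum a + b modulo 17.
Enumerate all 6 pairs:
a = 1: 1+3=4, 1+9=10
a = 6: 6+3=9, 6+9=15
a = 14: 14+3=0, 14+9=6
Distinct residues collected: {0, 4, 6, 9, 10, 15}
|A + B| = 6 (out of 17 total residues).

A + B = {0, 4, 6, 9, 10, 15}


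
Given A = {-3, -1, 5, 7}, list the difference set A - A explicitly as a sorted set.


A - A = {a - a' : a, a' ∈ A}.
Compute a - a' for each ordered pair (a, a'):
a = -3: -3--3=0, -3--1=-2, -3-5=-8, -3-7=-10
a = -1: -1--3=2, -1--1=0, -1-5=-6, -1-7=-8
a = 5: 5--3=8, 5--1=6, 5-5=0, 5-7=-2
a = 7: 7--3=10, 7--1=8, 7-5=2, 7-7=0
Collecting distinct values (and noting 0 appears from a-a):
A - A = {-10, -8, -6, -2, 0, 2, 6, 8, 10}
|A - A| = 9

A - A = {-10, -8, -6, -2, 0, 2, 6, 8, 10}


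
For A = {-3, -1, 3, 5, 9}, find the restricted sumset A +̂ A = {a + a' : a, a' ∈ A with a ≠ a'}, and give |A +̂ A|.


Restricted sumset: A +̂ A = {a + a' : a ∈ A, a' ∈ A, a ≠ a'}.
Equivalently, take A + A and drop any sum 2a that is achievable ONLY as a + a for a ∈ A (i.e. sums representable only with equal summands).
Enumerate pairs (a, a') with a < a' (symmetric, so each unordered pair gives one sum; this covers all a ≠ a'):
  -3 + -1 = -4
  -3 + 3 = 0
  -3 + 5 = 2
  -3 + 9 = 6
  -1 + 3 = 2
  -1 + 5 = 4
  -1 + 9 = 8
  3 + 5 = 8
  3 + 9 = 12
  5 + 9 = 14
Collected distinct sums: {-4, 0, 2, 4, 6, 8, 12, 14}
|A +̂ A| = 8
(Reference bound: |A +̂ A| ≥ 2|A| - 3 for |A| ≥ 2, with |A| = 5 giving ≥ 7.)

|A +̂ A| = 8
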